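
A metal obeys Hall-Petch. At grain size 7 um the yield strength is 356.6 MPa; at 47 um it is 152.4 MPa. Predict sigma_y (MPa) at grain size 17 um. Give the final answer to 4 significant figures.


sigma_y = sigma0 + k / sqrt(d)
1/sqrt(d1) = 1/sqrt(7e-06) = 377.964;  1/sqrt(d2) = 145.865
k = (sigma1 - sigma2) / (1/sqrt(d1) - 1/sqrt(d2)) = (356.6 - 152.4) / (377.964 - 145.865) = 0.879795 MPa*m^0.5
sigma0 = sigma1 - k/sqrt(d1) = 356.6 - 0.879795*377.964 = 24.0687 MPa
sigma_y(d3) = 24.0687 + 0.879795 / sqrt(1.7e-05) = 237.5 MPa


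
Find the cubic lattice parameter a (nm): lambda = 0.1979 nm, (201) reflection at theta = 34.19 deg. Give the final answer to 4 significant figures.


d = lambda / (2*sin(theta))
d = 0.1979 / (2*sin(34.19 deg))
d = 0.176087 nm
a = d * sqrt(h^2+k^2+l^2) = 0.176087 * sqrt(5)
a = 0.3937 nm


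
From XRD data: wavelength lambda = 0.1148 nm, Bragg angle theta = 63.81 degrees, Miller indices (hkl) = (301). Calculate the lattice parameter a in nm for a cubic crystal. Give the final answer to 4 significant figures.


d = lambda / (2*sin(theta))
d = 0.1148 / (2*sin(63.81 deg))
d = 0.0639672 nm
a = d * sqrt(h^2+k^2+l^2) = 0.0639672 * sqrt(10)
a = 0.2023 nm


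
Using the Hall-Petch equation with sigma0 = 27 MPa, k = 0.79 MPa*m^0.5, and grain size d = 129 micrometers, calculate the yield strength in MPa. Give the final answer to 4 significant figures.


sigma_y = sigma0 + k / sqrt(d)
d = 129 um = 1.29e-04 m
sigma_y = 27 + 0.79 / sqrt(1.29e-04)
sigma_y = 96.56 MPa


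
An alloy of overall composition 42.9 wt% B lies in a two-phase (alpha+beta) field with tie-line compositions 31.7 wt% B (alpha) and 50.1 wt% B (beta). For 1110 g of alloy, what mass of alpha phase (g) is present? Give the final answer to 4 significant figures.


f_alpha = (C_beta - C0) / (C_beta - C_alpha)
f_alpha = (50.1 - 42.9) / (50.1 - 31.7) = 0.391304
m_alpha = f_alpha * m_total = 0.391304 * 1110 = 434.3 g


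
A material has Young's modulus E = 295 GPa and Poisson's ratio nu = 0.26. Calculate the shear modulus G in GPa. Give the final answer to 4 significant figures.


G = E / (2*(1+nu))
G = 295 / (2*(1+0.26))
G = 117.1 GPa


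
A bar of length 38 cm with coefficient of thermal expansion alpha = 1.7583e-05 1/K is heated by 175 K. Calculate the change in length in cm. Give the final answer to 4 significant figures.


dL = L0 * alpha * dT
dL = 38 * 1.7583e-05 * 175
dL = 0.1169 cm


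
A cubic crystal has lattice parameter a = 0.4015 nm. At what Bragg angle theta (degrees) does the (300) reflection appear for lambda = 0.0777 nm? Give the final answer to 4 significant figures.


d = a / sqrt(h^2+k^2+l^2)
d = 0.4015 / sqrt(9) = 0.133833 nm
lambda = 2*d*sin(theta)  =>  sin(theta) = lambda / (2*d)
sin(theta) = 0.0777 / (2 * 0.133833) = 0.290286
theta = 16.88 deg


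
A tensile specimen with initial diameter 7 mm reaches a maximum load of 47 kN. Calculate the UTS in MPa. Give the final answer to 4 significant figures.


A0 = pi*(d/2)^2 = pi*(7/2)^2 = 38.4845 mm^2
UTS = F_max / A0 = 47*1000 / 38.4845
UTS = 1221 MPa


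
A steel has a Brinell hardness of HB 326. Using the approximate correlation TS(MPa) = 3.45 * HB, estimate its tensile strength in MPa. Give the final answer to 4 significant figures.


TS (MPa) = 3.45 * HB
TS = 3.45 * 326
TS = 1125 MPa


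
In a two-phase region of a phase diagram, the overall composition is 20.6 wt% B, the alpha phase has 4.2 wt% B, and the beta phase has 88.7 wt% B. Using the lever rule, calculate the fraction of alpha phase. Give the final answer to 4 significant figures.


f_alpha = (C_beta - C0) / (C_beta - C_alpha)
f_alpha = (88.7 - 20.6) / (88.7 - 4.2)
f_alpha = 0.8059


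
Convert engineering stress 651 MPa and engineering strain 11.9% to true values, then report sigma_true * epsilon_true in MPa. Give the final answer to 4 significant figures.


sigma_true = sigma_eng * (1 + epsilon_eng)
sigma_true = 651 * (1 + 0.119) = 728.469 MPa
epsilon_true = ln(1 + epsilon_eng)
epsilon_true = ln(1 + 0.119) = 0.112435
sigma_true * epsilon_true = 728.469 * 0.112435 = 81.91 MPa


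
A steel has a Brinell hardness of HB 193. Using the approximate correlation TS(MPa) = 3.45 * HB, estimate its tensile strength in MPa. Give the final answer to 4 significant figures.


TS (MPa) = 3.45 * HB
TS = 3.45 * 193
TS = 665.9 MPa


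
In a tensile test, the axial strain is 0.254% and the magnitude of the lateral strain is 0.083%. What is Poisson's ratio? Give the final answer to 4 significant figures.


nu = -epsilon_lat / epsilon_axial
Lateral strain is contraction (negative), so using magnitudes:
nu = 0.083 / 0.254
nu = 0.3268


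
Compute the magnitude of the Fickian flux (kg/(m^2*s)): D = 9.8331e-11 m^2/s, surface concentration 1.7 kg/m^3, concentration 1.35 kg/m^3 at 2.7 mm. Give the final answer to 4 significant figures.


J = -D * (dC/dx) = D * (C1 - C2) / dx
J = 9.8331e-11 * (1.7 - 1.35) / 2.7e-03
J = 1.275e-08 kg/(m^2*s)


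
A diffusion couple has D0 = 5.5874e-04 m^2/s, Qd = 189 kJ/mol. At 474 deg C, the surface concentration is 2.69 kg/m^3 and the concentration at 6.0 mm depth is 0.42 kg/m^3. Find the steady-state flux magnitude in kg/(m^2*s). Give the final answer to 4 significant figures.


Step 1: D = D0 * exp(-Qd/(R*T))
T = 474 + 273.15 = 747.15 K
D = 5.5874e-04 * exp(-189e3 / (8.314 * 747.15)) = 3.41501e-17 m^2/s
Step 2: J = D * (C1 - C2) / dx
J = 3.41501e-17 * (2.69 - 0.42) / 6e-03
J = 1.292e-14 kg/(m^2*s)


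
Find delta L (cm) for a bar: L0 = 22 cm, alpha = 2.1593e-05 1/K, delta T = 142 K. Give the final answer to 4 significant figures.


dL = L0 * alpha * dT
dL = 22 * 2.1593e-05 * 142
dL = 0.06746 cm


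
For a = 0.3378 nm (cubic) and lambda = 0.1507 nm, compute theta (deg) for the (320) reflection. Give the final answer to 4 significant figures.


d = a / sqrt(h^2+k^2+l^2)
d = 0.3378 / sqrt(13) = 0.0936889 nm
lambda = 2*d*sin(theta)  =>  sin(theta) = lambda / (2*d)
sin(theta) = 0.1507 / (2 * 0.0936889) = 0.804258
theta = 53.54 deg


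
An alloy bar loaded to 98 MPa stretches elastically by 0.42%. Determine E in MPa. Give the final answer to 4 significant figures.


E = sigma / epsilon
epsilon = 0.42% = 4.2e-03
E = 98 / 4.2e-03
E = 23330 MPa


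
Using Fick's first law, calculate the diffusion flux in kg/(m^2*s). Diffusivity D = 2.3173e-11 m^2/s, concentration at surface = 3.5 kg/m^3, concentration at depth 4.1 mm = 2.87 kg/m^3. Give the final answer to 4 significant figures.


J = -D * (dC/dx) = D * (C1 - C2) / dx
J = 2.3173e-11 * (3.5 - 2.87) / 4.1e-03
J = 3.561e-09 kg/(m^2*s)


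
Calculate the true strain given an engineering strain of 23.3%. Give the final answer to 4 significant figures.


epsilon_true = ln(1 + epsilon_eng)
epsilon_true = ln(1 + 0.233)
epsilon_true = 0.2095


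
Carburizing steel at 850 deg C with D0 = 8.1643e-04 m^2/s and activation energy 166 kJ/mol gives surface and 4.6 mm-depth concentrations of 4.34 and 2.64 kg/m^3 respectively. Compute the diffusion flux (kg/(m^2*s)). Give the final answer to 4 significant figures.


Step 1: D = D0 * exp(-Qd/(R*T))
T = 850 + 273.15 = 1123.15 K
D = 8.1643e-04 * exp(-166e3 / (8.314 * 1123.15)) = 1.55394e-11 m^2/s
Step 2: J = D * (C1 - C2) / dx
J = 1.55394e-11 * (4.34 - 2.64) / 4.6e-03
J = 5.743e-09 kg/(m^2*s)


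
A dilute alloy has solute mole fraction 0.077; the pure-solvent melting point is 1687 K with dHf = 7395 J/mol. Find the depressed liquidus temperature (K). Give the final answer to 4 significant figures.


dT = R*Tm^2*x / dHf
dT = 8.314 * 1687^2 * 0.077 / 7395
dT = 246.373 K
T_new = 1687 - 246.373 = 1441 K


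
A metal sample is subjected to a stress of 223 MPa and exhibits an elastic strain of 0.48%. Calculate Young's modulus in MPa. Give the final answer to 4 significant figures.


E = sigma / epsilon
epsilon = 0.48% = 4.8e-03
E = 223 / 4.8e-03
E = 46460 MPa


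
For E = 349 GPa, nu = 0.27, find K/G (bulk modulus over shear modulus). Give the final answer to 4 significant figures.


G = E / (2*(1+nu))
G = 349 / (2*(1+0.27)) = 137.402 GPa
K = E / (3*(1-2*nu))
K = 349 / (3*(1-2*0.27)) = 252.899 GPa
K/G = 252.899 / 137.402 = 1.841


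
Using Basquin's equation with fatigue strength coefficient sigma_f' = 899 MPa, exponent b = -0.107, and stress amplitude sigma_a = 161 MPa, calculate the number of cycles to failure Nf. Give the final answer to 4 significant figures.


sigma_a = sigma_f' * (2*Nf)^b
2*Nf = (sigma_a / sigma_f')^(1/b)
2*Nf = (161 / 899)^(1/-0.107)
2*Nf = 9.56511e+06
Nf = 4.783e+06 cycles


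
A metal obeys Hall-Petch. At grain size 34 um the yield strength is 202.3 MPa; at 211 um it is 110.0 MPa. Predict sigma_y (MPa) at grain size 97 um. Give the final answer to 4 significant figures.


sigma_y = sigma0 + k / sqrt(d)
1/sqrt(d1) = 1/sqrt(3.4e-05) = 171.499;  1/sqrt(d2) = 68.8428
k = (sigma1 - sigma2) / (1/sqrt(d1) - 1/sqrt(d2)) = (202.3 - 110.0) / (171.499 - 68.8428) = 0.899122 MPa*m^0.5
sigma0 = sigma1 - k/sqrt(d1) = 202.3 - 0.899122*171.499 = 48.1019 MPa
sigma_y(d3) = 48.1019 + 0.899122 / sqrt(9.7e-05) = 139.4 MPa


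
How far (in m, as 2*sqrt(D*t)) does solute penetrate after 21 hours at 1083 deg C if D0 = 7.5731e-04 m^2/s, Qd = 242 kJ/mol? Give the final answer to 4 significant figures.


Step 1: D = D0 * exp(-Qd/(R*T))
T = 1356.15 K
D = 7.5731e-04 * exp(-242e3 / (8.314 * 1356.15)) = 3.61291e-13 m^2/s
Step 2: L = 2*sqrt(D*t)
t = 21 h = 75600 s
L = 2*sqrt(3.61291e-13 * 75600) = 3.305e-04 m


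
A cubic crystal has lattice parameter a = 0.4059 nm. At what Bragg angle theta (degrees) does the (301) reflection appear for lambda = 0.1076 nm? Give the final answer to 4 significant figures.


d = a / sqrt(h^2+k^2+l^2)
d = 0.4059 / sqrt(10) = 0.128357 nm
lambda = 2*d*sin(theta)  =>  sin(theta) = lambda / (2*d)
sin(theta) = 0.1076 / (2 * 0.128357) = 0.419144
theta = 24.78 deg


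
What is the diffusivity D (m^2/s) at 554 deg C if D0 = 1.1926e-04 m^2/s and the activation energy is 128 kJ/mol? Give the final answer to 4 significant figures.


D = D0 * exp(-Qd / (R*T))
T = 827.15 K
D = 1.1926e-04 * exp(-128e3 / (8.314 * 827.15))
D = 9.84e-13 m^2/s


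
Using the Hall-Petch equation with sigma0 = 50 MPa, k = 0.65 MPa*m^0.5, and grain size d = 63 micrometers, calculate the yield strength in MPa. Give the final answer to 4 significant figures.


sigma_y = sigma0 + k / sqrt(d)
d = 63 um = 6.3e-05 m
sigma_y = 50 + 0.65 / sqrt(6.3e-05)
sigma_y = 131.9 MPa


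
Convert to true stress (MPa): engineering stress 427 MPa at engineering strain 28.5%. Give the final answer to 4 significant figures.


sigma_true = sigma_eng * (1 + epsilon_eng)
sigma_true = 427 * (1 + 0.285)
sigma_true = 548.7 MPa


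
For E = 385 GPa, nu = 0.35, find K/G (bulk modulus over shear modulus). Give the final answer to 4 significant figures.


G = E / (2*(1+nu))
G = 385 / (2*(1+0.35)) = 142.593 GPa
K = E / (3*(1-2*nu))
K = 385 / (3*(1-2*0.35)) = 427.778 GPa
K/G = 427.778 / 142.593 = 3


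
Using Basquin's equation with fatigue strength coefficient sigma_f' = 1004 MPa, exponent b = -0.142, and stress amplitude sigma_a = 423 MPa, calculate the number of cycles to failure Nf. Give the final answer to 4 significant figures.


sigma_a = sigma_f' * (2*Nf)^b
2*Nf = (sigma_a / sigma_f')^(1/b)
2*Nf = (423 / 1004)^(1/-0.142)
2*Nf = 440.165
Nf = 220.1 cycles


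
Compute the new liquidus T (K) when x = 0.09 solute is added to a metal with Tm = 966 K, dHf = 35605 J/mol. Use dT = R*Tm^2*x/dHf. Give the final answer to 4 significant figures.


dT = R*Tm^2*x / dHf
dT = 8.314 * 966^2 * 0.09 / 35605
dT = 19.6108 K
T_new = 966 - 19.6108 = 946.4 K


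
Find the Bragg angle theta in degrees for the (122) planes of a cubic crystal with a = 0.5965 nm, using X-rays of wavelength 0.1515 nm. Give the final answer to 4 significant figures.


d = a / sqrt(h^2+k^2+l^2)
d = 0.5965 / sqrt(9) = 0.198833 nm
lambda = 2*d*sin(theta)  =>  sin(theta) = lambda / (2*d)
sin(theta) = 0.1515 / (2 * 0.198833) = 0.380972
theta = 22.39 deg


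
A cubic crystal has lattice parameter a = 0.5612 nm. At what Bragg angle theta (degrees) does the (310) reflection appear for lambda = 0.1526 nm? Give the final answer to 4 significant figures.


d = a / sqrt(h^2+k^2+l^2)
d = 0.5612 / sqrt(10) = 0.177467 nm
lambda = 2*d*sin(theta)  =>  sin(theta) = lambda / (2*d)
sin(theta) = 0.1526 / (2 * 0.177467) = 0.429939
theta = 25.46 deg


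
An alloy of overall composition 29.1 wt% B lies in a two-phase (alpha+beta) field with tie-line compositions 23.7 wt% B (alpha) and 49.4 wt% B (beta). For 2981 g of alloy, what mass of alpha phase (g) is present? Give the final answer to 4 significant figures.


f_alpha = (C_beta - C0) / (C_beta - C_alpha)
f_alpha = (49.4 - 29.1) / (49.4 - 23.7) = 0.789883
m_alpha = f_alpha * m_total = 0.789883 * 2981 = 2355 g


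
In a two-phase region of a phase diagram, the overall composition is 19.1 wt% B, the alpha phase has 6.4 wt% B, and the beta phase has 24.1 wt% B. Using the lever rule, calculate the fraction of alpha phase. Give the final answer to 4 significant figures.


f_alpha = (C_beta - C0) / (C_beta - C_alpha)
f_alpha = (24.1 - 19.1) / (24.1 - 6.4)
f_alpha = 0.2825


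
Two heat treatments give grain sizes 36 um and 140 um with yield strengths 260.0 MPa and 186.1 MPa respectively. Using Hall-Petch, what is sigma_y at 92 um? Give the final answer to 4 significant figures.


sigma_y = sigma0 + k / sqrt(d)
1/sqrt(d1) = 1/sqrt(3.6e-05) = 166.667;  1/sqrt(d2) = 84.5154
k = (sigma1 - sigma2) / (1/sqrt(d1) - 1/sqrt(d2)) = (260.0 - 186.1) / (166.667 - 84.5154) = 0.89956 MPa*m^0.5
sigma0 = sigma1 - k/sqrt(d1) = 260.0 - 0.89956*166.667 = 110.073 MPa
sigma_y(d3) = 110.073 + 0.89956 / sqrt(9.2e-05) = 203.9 MPa


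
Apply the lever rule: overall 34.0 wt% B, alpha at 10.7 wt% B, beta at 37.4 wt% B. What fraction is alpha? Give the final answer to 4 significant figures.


f_alpha = (C_beta - C0) / (C_beta - C_alpha)
f_alpha = (37.4 - 34.0) / (37.4 - 10.7)
f_alpha = 0.1273


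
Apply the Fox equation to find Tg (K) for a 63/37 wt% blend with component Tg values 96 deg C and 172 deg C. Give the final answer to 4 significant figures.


1/Tg = w1/Tg1 + w2/Tg2 (in Kelvin)
Tg1 = 369.15 K, Tg2 = 445.15 K
1/Tg = 0.63/369.15 + 0.37/445.15
Tg = 394 K


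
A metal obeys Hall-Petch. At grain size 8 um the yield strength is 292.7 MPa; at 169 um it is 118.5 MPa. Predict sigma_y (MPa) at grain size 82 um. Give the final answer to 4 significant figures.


sigma_y = sigma0 + k / sqrt(d)
1/sqrt(d1) = 1/sqrt(8e-06) = 353.553;  1/sqrt(d2) = 76.9231
k = (sigma1 - sigma2) / (1/sqrt(d1) - 1/sqrt(d2)) = (292.7 - 118.5) / (353.553 - 76.9231) = 0.629721 MPa*m^0.5
sigma0 = sigma1 - k/sqrt(d1) = 292.7 - 0.629721*353.553 = 70.0599 MPa
sigma_y(d3) = 70.0599 + 0.629721 / sqrt(8.2e-05) = 139.6 MPa


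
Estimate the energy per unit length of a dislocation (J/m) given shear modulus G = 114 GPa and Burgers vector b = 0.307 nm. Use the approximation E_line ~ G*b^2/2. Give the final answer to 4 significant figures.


E = G*b^2/2
b = 0.307 nm = 3.07e-10 m
G = 114 GPa = 1.14e+11 Pa
E = 0.5 * 1.14e+11 * (3.07e-10)^2
E = 5.372e-09 J/m


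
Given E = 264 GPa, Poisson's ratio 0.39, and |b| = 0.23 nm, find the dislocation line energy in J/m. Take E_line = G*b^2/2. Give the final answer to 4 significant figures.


Step 1: G = E / (2*(1+nu))
G = 264 / (2*(1+0.39)) = 94.964 GPa = 9.4964e+10 Pa
Step 2: E_line = G*b^2/2
b = 0.23 nm = 2.3e-10 m
E_line = 0.5 * 9.4964e+10 * (2.3e-10)^2 = 2.512e-09 J/m


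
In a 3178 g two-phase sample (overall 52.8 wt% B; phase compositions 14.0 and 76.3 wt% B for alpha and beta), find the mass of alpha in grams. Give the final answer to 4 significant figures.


f_alpha = (C_beta - C0) / (C_beta - C_alpha)
f_alpha = (76.3 - 52.8) / (76.3 - 14.0) = 0.377207
m_alpha = f_alpha * m_total = 0.377207 * 3178 = 1199 g


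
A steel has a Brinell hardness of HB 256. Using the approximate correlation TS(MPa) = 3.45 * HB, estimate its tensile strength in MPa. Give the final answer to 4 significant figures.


TS (MPa) = 3.45 * HB
TS = 3.45 * 256
TS = 883.2 MPa


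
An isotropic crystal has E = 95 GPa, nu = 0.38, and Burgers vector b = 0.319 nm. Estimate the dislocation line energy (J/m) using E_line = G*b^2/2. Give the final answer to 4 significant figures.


Step 1: G = E / (2*(1+nu))
G = 95 / (2*(1+0.38)) = 34.4203 GPa = 3.44203e+10 Pa
Step 2: E_line = G*b^2/2
b = 0.319 nm = 3.19e-10 m
E_line = 0.5 * 3.44203e+10 * (3.19e-10)^2 = 1.751e-09 J/m


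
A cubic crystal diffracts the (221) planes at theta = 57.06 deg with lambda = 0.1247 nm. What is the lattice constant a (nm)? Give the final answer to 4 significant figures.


d = lambda / (2*sin(theta))
d = 0.1247 / (2*sin(57.06 deg))
d = 0.0742934 nm
a = d * sqrt(h^2+k^2+l^2) = 0.0742934 * sqrt(9)
a = 0.2229 nm


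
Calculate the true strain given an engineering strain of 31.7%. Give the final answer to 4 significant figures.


epsilon_true = ln(1 + epsilon_eng)
epsilon_true = ln(1 + 0.317)
epsilon_true = 0.2754


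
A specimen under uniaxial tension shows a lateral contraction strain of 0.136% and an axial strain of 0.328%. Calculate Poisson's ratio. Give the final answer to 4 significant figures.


nu = -epsilon_lat / epsilon_axial
Lateral strain is contraction (negative), so using magnitudes:
nu = 0.136 / 0.328
nu = 0.4146


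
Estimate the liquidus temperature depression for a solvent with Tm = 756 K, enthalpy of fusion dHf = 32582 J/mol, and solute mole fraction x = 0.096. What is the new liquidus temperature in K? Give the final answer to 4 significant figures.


dT = R*Tm^2*x / dHf
dT = 8.314 * 756^2 * 0.096 / 32582
dT = 14.0006 K
T_new = 756 - 14.0006 = 742 K


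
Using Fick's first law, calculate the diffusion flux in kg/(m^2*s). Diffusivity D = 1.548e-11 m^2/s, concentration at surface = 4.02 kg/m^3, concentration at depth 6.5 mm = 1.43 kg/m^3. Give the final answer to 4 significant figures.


J = -D * (dC/dx) = D * (C1 - C2) / dx
J = 1.548e-11 * (4.02 - 1.43) / 6.5e-03
J = 6.168e-09 kg/(m^2*s)


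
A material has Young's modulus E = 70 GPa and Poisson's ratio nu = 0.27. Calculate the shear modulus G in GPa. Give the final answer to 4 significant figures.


G = E / (2*(1+nu))
G = 70 / (2*(1+0.27))
G = 27.56 GPa


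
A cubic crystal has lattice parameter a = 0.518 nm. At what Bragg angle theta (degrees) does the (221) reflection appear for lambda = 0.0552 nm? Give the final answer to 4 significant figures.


d = a / sqrt(h^2+k^2+l^2)
d = 0.518 / sqrt(9) = 0.172667 nm
lambda = 2*d*sin(theta)  =>  sin(theta) = lambda / (2*d)
sin(theta) = 0.0552 / (2 * 0.172667) = 0.159846
theta = 9.198 deg


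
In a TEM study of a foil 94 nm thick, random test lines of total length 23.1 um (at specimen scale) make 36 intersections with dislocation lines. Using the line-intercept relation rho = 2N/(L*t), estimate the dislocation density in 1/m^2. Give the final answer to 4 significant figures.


rho = 2N / (L * t)
L = 23.1 um = 2.31e-05 m, t = 94 nm = 9.4e-08 m
rho = 2 * 36 / (2.31e-05 * 9.4e-08)
rho = 3.316e+13 1/m^2


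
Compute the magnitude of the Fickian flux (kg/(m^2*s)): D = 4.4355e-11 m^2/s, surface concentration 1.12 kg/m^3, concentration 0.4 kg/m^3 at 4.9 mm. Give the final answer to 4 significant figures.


J = -D * (dC/dx) = D * (C1 - C2) / dx
J = 4.4355e-11 * (1.12 - 0.4) / 4.9e-03
J = 6.517e-09 kg/(m^2*s)


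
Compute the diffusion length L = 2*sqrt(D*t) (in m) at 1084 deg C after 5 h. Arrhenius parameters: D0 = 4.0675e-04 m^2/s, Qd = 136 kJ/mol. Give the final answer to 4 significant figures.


Step 1: D = D0 * exp(-Qd/(R*T))
T = 1357.15 K
D = 4.0675e-04 * exp(-136e3 / (8.314 * 1357.15)) = 2.36977e-09 m^2/s
Step 2: L = 2*sqrt(D*t)
t = 5 h = 18000 s
L = 2*sqrt(2.36977e-09 * 18000) = 0.01306 m


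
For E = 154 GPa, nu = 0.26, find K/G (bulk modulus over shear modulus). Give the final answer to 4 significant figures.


G = E / (2*(1+nu))
G = 154 / (2*(1+0.26)) = 61.1111 GPa
K = E / (3*(1-2*nu))
K = 154 / (3*(1-2*0.26)) = 106.944 GPa
K/G = 106.944 / 61.1111 = 1.75


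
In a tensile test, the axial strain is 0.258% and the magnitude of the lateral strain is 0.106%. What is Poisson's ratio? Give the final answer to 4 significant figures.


nu = -epsilon_lat / epsilon_axial
Lateral strain is contraction (negative), so using magnitudes:
nu = 0.106 / 0.258
nu = 0.4109


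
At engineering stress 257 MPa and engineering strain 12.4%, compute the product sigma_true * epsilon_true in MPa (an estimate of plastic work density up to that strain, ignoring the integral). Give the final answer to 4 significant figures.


sigma_true = sigma_eng * (1 + epsilon_eng)
sigma_true = 257 * (1 + 0.124) = 288.868 MPa
epsilon_true = ln(1 + epsilon_eng)
epsilon_true = ln(1 + 0.124) = 0.116894
sigma_true * epsilon_true = 288.868 * 0.116894 = 33.77 MPa


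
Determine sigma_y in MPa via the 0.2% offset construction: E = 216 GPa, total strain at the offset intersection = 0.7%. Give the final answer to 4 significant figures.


Offset strain = 0.002
Elastic strain at yield = total_strain - offset = 7e-03 - 0.002 = 5e-03
sigma_y = E * elastic_strain = 216000 * 5e-03
sigma_y = 1080 MPa


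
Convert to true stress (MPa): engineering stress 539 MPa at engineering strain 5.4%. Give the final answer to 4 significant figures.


sigma_true = sigma_eng * (1 + epsilon_eng)
sigma_true = 539 * (1 + 0.054)
sigma_true = 568.1 MPa


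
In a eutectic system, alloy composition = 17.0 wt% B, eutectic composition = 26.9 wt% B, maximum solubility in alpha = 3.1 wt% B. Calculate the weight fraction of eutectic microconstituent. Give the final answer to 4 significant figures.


f_primary = (C_e - C0) / (C_e - C_alpha_max)
f_primary = (26.9 - 17.0) / (26.9 - 3.1)
f_primary = 0.415966
f_eutectic = 1 - 0.415966 = 0.584


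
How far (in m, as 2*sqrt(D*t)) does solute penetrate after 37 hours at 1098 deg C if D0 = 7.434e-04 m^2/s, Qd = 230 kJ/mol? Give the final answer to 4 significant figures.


Step 1: D = D0 * exp(-Qd/(R*T))
T = 1371.15 K
D = 7.434e-04 * exp(-230e3 / (8.314 * 1371.15)) = 1.28511e-12 m^2/s
Step 2: L = 2*sqrt(D*t)
t = 37 h = 133200 s
L = 2*sqrt(1.28511e-12 * 133200) = 8.275e-04 m


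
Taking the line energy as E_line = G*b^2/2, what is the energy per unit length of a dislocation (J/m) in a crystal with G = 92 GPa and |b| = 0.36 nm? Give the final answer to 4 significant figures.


E = G*b^2/2
b = 0.36 nm = 3.6e-10 m
G = 92 GPa = 9.2e+10 Pa
E = 0.5 * 9.2e+10 * (3.6e-10)^2
E = 5.962e-09 J/m


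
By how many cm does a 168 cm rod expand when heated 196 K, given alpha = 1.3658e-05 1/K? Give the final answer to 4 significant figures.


dL = L0 * alpha * dT
dL = 168 * 1.3658e-05 * 196
dL = 0.4497 cm


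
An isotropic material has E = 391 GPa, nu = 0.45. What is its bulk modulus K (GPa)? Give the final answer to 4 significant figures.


K = E / (3*(1-2*nu))
K = 391 / (3*(1-2*0.45))
K = 1303 GPa


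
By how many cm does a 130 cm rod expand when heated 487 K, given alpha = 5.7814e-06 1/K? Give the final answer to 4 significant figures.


dL = L0 * alpha * dT
dL = 130 * 5.7814e-06 * 487
dL = 0.366 cm


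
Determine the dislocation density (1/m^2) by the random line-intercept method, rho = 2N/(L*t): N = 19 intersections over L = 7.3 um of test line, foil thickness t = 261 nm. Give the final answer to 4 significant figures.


rho = 2N / (L * t)
L = 7.3 um = 7.3e-06 m, t = 261 nm = 2.61e-07 m
rho = 2 * 19 / (7.3e-06 * 2.61e-07)
rho = 1.994e+13 1/m^2


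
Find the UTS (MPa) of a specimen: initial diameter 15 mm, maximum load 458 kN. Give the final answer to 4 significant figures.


A0 = pi*(d/2)^2 = pi*(15/2)^2 = 176.715 mm^2
UTS = F_max / A0 = 458*1000 / 176.715
UTS = 2592 MPa


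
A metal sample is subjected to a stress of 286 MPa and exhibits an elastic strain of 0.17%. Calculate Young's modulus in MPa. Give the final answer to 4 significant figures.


E = sigma / epsilon
epsilon = 0.17% = 1.7e-03
E = 286 / 1.7e-03
E = 168200 MPa


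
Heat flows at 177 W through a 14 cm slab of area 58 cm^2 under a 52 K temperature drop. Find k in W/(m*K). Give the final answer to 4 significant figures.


k = Q*L / (A*dT)
L = 0.14 m, A = 5.8e-03 m^2
k = 177 * 0.14 / (5.8e-03 * 52)
k = 82.16 W/(m*K)


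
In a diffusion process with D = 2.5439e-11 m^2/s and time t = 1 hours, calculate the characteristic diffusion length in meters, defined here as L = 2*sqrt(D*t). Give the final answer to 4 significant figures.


t = 1 hr = 3600 s
Diffusion length = 2*sqrt(D*t)
= 2*sqrt(2.5439e-11 * 3600)
= 6.052e-04 m


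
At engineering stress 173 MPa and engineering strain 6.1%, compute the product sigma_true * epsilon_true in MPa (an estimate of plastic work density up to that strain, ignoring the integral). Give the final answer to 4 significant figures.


sigma_true = sigma_eng * (1 + epsilon_eng)
sigma_true = 173 * (1 + 0.061) = 183.553 MPa
epsilon_true = ln(1 + epsilon_eng)
epsilon_true = ln(1 + 0.061) = 0.0592119
sigma_true * epsilon_true = 183.553 * 0.0592119 = 10.87 MPa


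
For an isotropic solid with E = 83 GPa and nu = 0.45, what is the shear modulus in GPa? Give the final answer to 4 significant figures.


G = E / (2*(1+nu))
G = 83 / (2*(1+0.45))
G = 28.62 GPa


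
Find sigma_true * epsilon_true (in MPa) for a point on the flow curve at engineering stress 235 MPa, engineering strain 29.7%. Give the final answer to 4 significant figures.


sigma_true = sigma_eng * (1 + epsilon_eng)
sigma_true = 235 * (1 + 0.297) = 304.795 MPa
epsilon_true = ln(1 + epsilon_eng)
epsilon_true = ln(1 + 0.297) = 0.260054
sigma_true * epsilon_true = 304.795 * 0.260054 = 79.26 MPa


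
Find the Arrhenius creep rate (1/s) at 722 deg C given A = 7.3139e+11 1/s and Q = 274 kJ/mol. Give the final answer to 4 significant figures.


rate = A * exp(-Q / (R*T))
T = 722 + 273.15 = 995.15 K
rate = 7.3139e+11 * exp(-274e3 / (8.314 * 995.15))
rate = 3.031e-03 1/s


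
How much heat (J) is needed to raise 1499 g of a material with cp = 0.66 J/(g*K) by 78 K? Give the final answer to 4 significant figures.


Q = m * cp * dT
Q = 1499 * 0.66 * 78
Q = 77170 J


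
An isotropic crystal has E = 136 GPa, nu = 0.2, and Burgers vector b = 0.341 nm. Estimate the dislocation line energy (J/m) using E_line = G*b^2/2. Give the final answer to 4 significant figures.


Step 1: G = E / (2*(1+nu))
G = 136 / (2*(1+0.2)) = 56.6667 GPa = 5.66667e+10 Pa
Step 2: E_line = G*b^2/2
b = 0.341 nm = 3.41e-10 m
E_line = 0.5 * 5.66667e+10 * (3.41e-10)^2 = 3.295e-09 J/m


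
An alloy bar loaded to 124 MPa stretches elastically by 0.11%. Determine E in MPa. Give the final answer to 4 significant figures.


E = sigma / epsilon
epsilon = 0.11% = 1.1e-03
E = 124 / 1.1e-03
E = 112700 MPa


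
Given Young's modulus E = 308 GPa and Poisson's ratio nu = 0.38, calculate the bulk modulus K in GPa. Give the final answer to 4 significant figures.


K = E / (3*(1-2*nu))
K = 308 / (3*(1-2*0.38))
K = 427.8 GPa


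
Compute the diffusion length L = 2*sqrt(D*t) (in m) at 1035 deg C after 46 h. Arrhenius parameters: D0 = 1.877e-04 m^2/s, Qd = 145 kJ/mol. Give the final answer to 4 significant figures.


Step 1: D = D0 * exp(-Qd/(R*T))
T = 1308.15 K
D = 1.877e-04 * exp(-145e3 / (8.314 * 1308.15)) = 3.04356e-10 m^2/s
Step 2: L = 2*sqrt(D*t)
t = 46 h = 165600 s
L = 2*sqrt(3.04356e-10 * 165600) = 0.0142 m


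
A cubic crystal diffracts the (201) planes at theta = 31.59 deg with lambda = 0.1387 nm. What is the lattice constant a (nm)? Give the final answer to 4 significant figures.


d = lambda / (2*sin(theta))
d = 0.1387 / (2*sin(31.59 deg))
d = 0.132388 nm
a = d * sqrt(h^2+k^2+l^2) = 0.132388 * sqrt(5)
a = 0.296 nm


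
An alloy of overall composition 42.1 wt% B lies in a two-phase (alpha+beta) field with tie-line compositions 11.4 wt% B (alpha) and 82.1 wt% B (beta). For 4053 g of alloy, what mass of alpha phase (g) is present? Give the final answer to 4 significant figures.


f_alpha = (C_beta - C0) / (C_beta - C_alpha)
f_alpha = (82.1 - 42.1) / (82.1 - 11.4) = 0.565771
m_alpha = f_alpha * m_total = 0.565771 * 4053 = 2293 g


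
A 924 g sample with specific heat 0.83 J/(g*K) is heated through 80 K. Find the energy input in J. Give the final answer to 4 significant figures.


Q = m * cp * dT
Q = 924 * 0.83 * 80
Q = 61350 J


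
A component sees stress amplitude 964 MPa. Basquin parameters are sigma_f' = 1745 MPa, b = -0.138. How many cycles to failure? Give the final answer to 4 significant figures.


sigma_a = sigma_f' * (2*Nf)^b
2*Nf = (sigma_a / sigma_f')^(1/b)
2*Nf = (964 / 1745)^(1/-0.138)
2*Nf = 73.7097
Nf = 36.85 cycles


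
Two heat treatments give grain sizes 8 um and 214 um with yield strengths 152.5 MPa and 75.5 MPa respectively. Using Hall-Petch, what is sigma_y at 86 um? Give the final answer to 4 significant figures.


sigma_y = sigma0 + k / sqrt(d)
1/sqrt(d1) = 1/sqrt(8e-06) = 353.553;  1/sqrt(d2) = 68.3586
k = (sigma1 - sigma2) / (1/sqrt(d1) - 1/sqrt(d2)) = (152.5 - 75.5) / (353.553 - 68.3586) = 0.269991 MPa*m^0.5
sigma0 = sigma1 - k/sqrt(d1) = 152.5 - 0.269991*353.553 = 57.0438 MPa
sigma_y(d3) = 57.0438 + 0.269991 / sqrt(8.6e-05) = 86.16 MPa


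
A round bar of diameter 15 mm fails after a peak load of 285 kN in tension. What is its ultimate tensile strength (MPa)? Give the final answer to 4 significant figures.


A0 = pi*(d/2)^2 = pi*(15/2)^2 = 176.715 mm^2
UTS = F_max / A0 = 285*1000 / 176.715
UTS = 1613 MPa


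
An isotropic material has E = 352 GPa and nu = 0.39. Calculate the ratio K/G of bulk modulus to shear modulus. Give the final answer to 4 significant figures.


G = E / (2*(1+nu))
G = 352 / (2*(1+0.39)) = 126.619 GPa
K = E / (3*(1-2*nu))
K = 352 / (3*(1-2*0.39)) = 533.333 GPa
K/G = 533.333 / 126.619 = 4.212


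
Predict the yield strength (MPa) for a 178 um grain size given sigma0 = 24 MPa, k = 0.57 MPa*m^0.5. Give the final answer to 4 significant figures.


sigma_y = sigma0 + k / sqrt(d)
d = 178 um = 1.78e-04 m
sigma_y = 24 + 0.57 / sqrt(1.78e-04)
sigma_y = 66.72 MPa


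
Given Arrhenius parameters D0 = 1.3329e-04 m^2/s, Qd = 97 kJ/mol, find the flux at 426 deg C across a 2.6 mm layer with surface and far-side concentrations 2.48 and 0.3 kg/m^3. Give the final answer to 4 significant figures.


Step 1: D = D0 * exp(-Qd/(R*T))
T = 426 + 273.15 = 699.15 K
D = 1.3329e-04 * exp(-97e3 / (8.314 * 699.15)) = 7.54236e-12 m^2/s
Step 2: J = D * (C1 - C2) / dx
J = 7.54236e-12 * (2.48 - 0.3) / 2.6e-03
J = 6.324e-09 kg/(m^2*s)


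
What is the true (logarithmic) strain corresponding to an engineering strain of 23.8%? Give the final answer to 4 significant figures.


epsilon_true = ln(1 + epsilon_eng)
epsilon_true = ln(1 + 0.238)
epsilon_true = 0.2135


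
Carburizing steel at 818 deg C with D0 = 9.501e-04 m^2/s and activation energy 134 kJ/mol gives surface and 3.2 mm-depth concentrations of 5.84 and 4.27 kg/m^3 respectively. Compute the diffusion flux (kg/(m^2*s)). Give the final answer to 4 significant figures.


Step 1: D = D0 * exp(-Qd/(R*T))
T = 818 + 273.15 = 1091.15 K
D = 9.501e-04 * exp(-134e3 / (8.314 * 1091.15)) = 3.65426e-10 m^2/s
Step 2: J = D * (C1 - C2) / dx
J = 3.65426e-10 * (5.84 - 4.27) / 3.2e-03
J = 1.793e-07 kg/(m^2*s)


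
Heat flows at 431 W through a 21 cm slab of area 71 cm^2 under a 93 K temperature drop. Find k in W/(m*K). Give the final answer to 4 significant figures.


k = Q*L / (A*dT)
L = 0.21 m, A = 7.1e-03 m^2
k = 431 * 0.21 / (7.1e-03 * 93)
k = 137.1 W/(m*K)


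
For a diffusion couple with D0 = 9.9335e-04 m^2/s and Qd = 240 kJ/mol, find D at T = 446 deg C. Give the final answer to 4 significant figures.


D = D0 * exp(-Qd / (R*T))
T = 719.15 K
D = 9.9335e-04 * exp(-240e3 / (8.314 * 719.15))
D = 3.667e-21 m^2/s


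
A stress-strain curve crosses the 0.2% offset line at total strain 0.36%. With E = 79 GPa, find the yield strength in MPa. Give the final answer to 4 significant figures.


Offset strain = 0.002
Elastic strain at yield = total_strain - offset = 3.6e-03 - 0.002 = 1.6e-03
sigma_y = E * elastic_strain = 79000 * 1.6e-03
sigma_y = 126.4 MPa


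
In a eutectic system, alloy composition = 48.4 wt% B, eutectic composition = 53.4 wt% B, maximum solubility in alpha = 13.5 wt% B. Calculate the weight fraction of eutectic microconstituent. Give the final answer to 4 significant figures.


f_primary = (C_e - C0) / (C_e - C_alpha_max)
f_primary = (53.4 - 48.4) / (53.4 - 13.5)
f_primary = 0.125313
f_eutectic = 1 - 0.125313 = 0.8747


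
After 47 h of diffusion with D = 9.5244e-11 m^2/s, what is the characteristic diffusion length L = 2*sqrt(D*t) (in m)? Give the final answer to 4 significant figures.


t = 47 hr = 169200 s
Diffusion length = 2*sqrt(D*t)
= 2*sqrt(9.5244e-11 * 169200)
= 8.029e-03 m


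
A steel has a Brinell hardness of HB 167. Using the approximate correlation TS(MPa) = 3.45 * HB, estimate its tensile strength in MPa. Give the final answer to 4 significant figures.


TS (MPa) = 3.45 * HB
TS = 3.45 * 167
TS = 576.2 MPa


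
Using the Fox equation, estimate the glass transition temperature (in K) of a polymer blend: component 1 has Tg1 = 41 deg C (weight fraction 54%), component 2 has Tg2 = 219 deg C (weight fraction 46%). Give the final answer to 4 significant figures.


1/Tg = w1/Tg1 + w2/Tg2 (in Kelvin)
Tg1 = 314.15 K, Tg2 = 492.15 K
1/Tg = 0.54/314.15 + 0.46/492.15
Tg = 376.8 K


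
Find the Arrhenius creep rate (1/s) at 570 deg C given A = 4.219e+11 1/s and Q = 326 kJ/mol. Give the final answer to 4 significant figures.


rate = A * exp(-Q / (R*T))
T = 570 + 273.15 = 843.15 K
rate = 4.219e+11 * exp(-326e3 / (8.314 * 843.15))
rate = 2.68e-09 1/s


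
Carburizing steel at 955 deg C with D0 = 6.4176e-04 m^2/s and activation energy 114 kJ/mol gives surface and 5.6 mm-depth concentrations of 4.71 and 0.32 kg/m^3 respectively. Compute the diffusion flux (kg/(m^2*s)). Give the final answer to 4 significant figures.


Step 1: D = D0 * exp(-Qd/(R*T))
T = 955 + 273.15 = 1228.15 K
D = 6.4176e-04 * exp(-114e3 / (8.314 * 1228.15)) = 9.09171e-09 m^2/s
Step 2: J = D * (C1 - C2) / dx
J = 9.09171e-09 * (4.71 - 0.32) / 5.6e-03
J = 7.127e-06 kg/(m^2*s)


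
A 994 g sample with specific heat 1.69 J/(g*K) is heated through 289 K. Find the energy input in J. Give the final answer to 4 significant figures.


Q = m * cp * dT
Q = 994 * 1.69 * 289
Q = 485500 J


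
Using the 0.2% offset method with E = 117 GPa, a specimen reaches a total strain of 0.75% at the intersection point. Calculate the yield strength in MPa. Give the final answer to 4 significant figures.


Offset strain = 0.002
Elastic strain at yield = total_strain - offset = 7.5e-03 - 0.002 = 5.5e-03
sigma_y = E * elastic_strain = 117000 * 5.5e-03
sigma_y = 643.5 MPa


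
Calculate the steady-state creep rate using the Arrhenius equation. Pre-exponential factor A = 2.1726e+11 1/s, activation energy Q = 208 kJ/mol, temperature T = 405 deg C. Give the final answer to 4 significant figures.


rate = A * exp(-Q / (R*T))
T = 405 + 273.15 = 678.15 K
rate = 2.1726e+11 * exp(-208e3 / (8.314 * 678.15))
rate = 2.066e-05 1/s


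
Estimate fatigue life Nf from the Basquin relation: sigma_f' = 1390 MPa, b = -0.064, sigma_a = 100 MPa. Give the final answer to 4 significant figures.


sigma_a = sigma_f' * (2*Nf)^b
2*Nf = (sigma_a / sigma_f')^(1/b)
2*Nf = (100 / 1390)^(1/-0.064)
2*Nf = 7.23779e+17
Nf = 3.619e+17 cycles


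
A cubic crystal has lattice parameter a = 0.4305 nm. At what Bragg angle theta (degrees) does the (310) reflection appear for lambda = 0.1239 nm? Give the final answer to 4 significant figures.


d = a / sqrt(h^2+k^2+l^2)
d = 0.4305 / sqrt(10) = 0.136136 nm
lambda = 2*d*sin(theta)  =>  sin(theta) = lambda / (2*d)
sin(theta) = 0.1239 / (2 * 0.136136) = 0.455059
theta = 27.07 deg


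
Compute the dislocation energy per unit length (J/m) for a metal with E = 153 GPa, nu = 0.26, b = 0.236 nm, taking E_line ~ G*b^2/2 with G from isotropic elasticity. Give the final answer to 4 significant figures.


Step 1: G = E / (2*(1+nu))
G = 153 / (2*(1+0.26)) = 60.7143 GPa = 6.07143e+10 Pa
Step 2: E_line = G*b^2/2
b = 0.236 nm = 2.36e-10 m
E_line = 0.5 * 6.07143e+10 * (2.36e-10)^2 = 1.691e-09 J/m


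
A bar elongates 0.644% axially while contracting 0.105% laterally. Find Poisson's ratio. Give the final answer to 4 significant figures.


nu = -epsilon_lat / epsilon_axial
Lateral strain is contraction (negative), so using magnitudes:
nu = 0.105 / 0.644
nu = 0.163


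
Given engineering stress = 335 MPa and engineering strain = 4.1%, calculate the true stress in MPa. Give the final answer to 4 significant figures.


sigma_true = sigma_eng * (1 + epsilon_eng)
sigma_true = 335 * (1 + 0.041)
sigma_true = 348.7 MPa


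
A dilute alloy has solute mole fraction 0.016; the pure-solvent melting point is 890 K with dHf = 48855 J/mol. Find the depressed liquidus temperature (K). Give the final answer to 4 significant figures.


dT = R*Tm^2*x / dHf
dT = 8.314 * 890^2 * 0.016 / 48855
dT = 2.15676 K
T_new = 890 - 2.15676 = 887.8 K


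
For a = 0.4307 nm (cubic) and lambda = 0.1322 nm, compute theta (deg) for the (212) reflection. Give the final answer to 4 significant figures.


d = a / sqrt(h^2+k^2+l^2)
d = 0.4307 / sqrt(9) = 0.143567 nm
lambda = 2*d*sin(theta)  =>  sin(theta) = lambda / (2*d)
sin(theta) = 0.1322 / (2 * 0.143567) = 0.460413
theta = 27.41 deg


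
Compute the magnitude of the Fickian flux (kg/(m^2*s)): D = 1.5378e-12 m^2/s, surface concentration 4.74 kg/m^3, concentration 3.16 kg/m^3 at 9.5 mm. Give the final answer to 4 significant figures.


J = -D * (dC/dx) = D * (C1 - C2) / dx
J = 1.5378e-12 * (4.74 - 3.16) / 9.5e-03
J = 2.558e-10 kg/(m^2*s)


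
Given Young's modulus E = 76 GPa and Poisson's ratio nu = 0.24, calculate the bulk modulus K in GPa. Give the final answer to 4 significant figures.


K = E / (3*(1-2*nu))
K = 76 / (3*(1-2*0.24))
K = 48.72 GPa


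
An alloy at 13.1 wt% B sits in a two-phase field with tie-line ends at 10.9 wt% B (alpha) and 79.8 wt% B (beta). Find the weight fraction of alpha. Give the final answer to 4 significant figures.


f_alpha = (C_beta - C0) / (C_beta - C_alpha)
f_alpha = (79.8 - 13.1) / (79.8 - 10.9)
f_alpha = 0.9681


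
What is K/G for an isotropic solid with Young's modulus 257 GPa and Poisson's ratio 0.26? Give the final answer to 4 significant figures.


G = E / (2*(1+nu))
G = 257 / (2*(1+0.26)) = 101.984 GPa
K = E / (3*(1-2*nu))
K = 257 / (3*(1-2*0.26)) = 178.472 GPa
K/G = 178.472 / 101.984 = 1.75


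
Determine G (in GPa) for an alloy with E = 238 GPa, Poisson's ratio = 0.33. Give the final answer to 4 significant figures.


G = E / (2*(1+nu))
G = 238 / (2*(1+0.33))
G = 89.47 GPa


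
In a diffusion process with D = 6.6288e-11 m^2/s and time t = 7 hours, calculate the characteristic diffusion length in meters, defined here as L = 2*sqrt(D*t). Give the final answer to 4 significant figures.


t = 7 hr = 25200 s
Diffusion length = 2*sqrt(D*t)
= 2*sqrt(6.6288e-11 * 25200)
= 2.585e-03 m


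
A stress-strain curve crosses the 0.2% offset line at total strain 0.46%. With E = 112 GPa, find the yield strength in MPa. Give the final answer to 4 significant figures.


Offset strain = 0.002
Elastic strain at yield = total_strain - offset = 4.6e-03 - 0.002 = 2.6e-03
sigma_y = E * elastic_strain = 112000 * 2.6e-03
sigma_y = 291.2 MPa


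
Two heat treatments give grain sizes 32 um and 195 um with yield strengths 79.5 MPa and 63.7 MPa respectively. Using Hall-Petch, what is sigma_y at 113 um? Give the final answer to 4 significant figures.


sigma_y = sigma0 + k / sqrt(d)
1/sqrt(d1) = 1/sqrt(3.2e-05) = 176.777;  1/sqrt(d2) = 71.6115
k = (sigma1 - sigma2) / (1/sqrt(d1) - 1/sqrt(d2)) = (79.5 - 63.7) / (176.777 - 71.6115) = 0.15024 MPa*m^0.5
sigma0 = sigma1 - k/sqrt(d1) = 79.5 - 0.15024*176.777 = 52.9411 MPa
sigma_y(d3) = 52.9411 + 0.15024 / sqrt(1.13e-04) = 67.07 MPa
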